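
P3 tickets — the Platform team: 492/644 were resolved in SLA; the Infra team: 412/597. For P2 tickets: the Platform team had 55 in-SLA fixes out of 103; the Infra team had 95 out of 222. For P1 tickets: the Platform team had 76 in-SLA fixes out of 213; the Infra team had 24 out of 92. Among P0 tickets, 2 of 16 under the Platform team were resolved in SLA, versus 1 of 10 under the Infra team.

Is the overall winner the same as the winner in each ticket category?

P3: the Platform team 492/644 = 76.4%, the Infra team 412/597 = 69.0% → the Platform team
P2: the Platform team 55/103 = 53.4%, the Infra team 95/222 = 42.8% → the Platform team
P1: the Platform team 76/213 = 35.7%, the Infra team 24/92 = 26.1% → the Platform team
P0: the Platform team 2/16 = 12.5%, the Infra team 1/10 = 10.0% → the Platform team
Overall: the Platform team 625/976 = 64.0%, the Infra team 532/921 = 57.8% → the Platform team
The Platform team wins overall and in every ticket group — no reversal.

Yes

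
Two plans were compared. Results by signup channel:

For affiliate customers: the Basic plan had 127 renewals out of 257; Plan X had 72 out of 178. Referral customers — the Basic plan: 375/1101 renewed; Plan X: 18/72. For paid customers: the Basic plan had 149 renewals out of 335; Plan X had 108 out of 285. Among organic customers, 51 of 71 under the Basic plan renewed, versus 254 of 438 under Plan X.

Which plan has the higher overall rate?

Plan X

Affiliate: the Basic plan 127/257 = 49.4%, Plan X 72/178 = 40.4% → the Basic plan
Referral: the Basic plan 375/1101 = 34.1%, Plan X 18/72 = 25.0% → the Basic plan
Paid: the Basic plan 149/335 = 44.5%, Plan X 108/285 = 37.9% → the Basic plan
Organic: the Basic plan 51/71 = 71.8%, Plan X 254/438 = 58.0% → the Basic plan
Overall: the Basic plan 702/1764 = 39.8%, Plan X 452/973 = 46.5% → Plan X
(The Basic plan wins every signup group but Plan X wins overall — the Basic plan's customers skew toward the low-rate referral group.)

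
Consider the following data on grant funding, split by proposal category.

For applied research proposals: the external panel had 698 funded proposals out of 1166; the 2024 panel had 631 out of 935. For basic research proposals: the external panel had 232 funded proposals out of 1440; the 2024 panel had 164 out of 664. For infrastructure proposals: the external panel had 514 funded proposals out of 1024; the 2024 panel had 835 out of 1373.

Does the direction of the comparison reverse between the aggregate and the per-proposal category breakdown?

Applied research: the external panel 698/1166 = 59.9%, the 2024 panel 631/935 = 67.5% → the 2024 panel
Basic research: the external panel 232/1440 = 16.1%, the 2024 panel 164/664 = 24.7% → the 2024 panel
Infrastructure: the external panel 514/1024 = 50.2%, the 2024 panel 835/1373 = 60.8% → the 2024 panel
Overall: the external panel 1444/3630 = 39.8%, the 2024 panel 1630/2972 = 54.8% → the 2024 panel
The 2024 panel wins overall and in every proposal group — no reversal.

No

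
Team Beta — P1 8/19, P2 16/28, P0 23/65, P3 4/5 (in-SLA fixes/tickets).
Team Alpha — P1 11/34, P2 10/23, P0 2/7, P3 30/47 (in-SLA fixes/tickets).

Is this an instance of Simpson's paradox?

Yes

P1: Team Beta 8/19 = 42.1%, Team Alpha 11/34 = 32.4% → Team Beta
P2: Team Beta 16/28 = 57.1%, Team Alpha 10/23 = 43.5% → Team Beta
P0: Team Beta 23/65 = 35.4%, Team Alpha 2/7 = 28.6% → Team Beta
P3: Team Beta 4/5 = 80.0%, Team Alpha 30/47 = 63.8% → Team Beta
Overall: Team Beta 51/117 = 43.6%, Team Alpha 53/111 = 47.7% → Team Alpha
Team Beta wins each ticket group but Team Alpha wins overall — the comparison reverses. Team Beta's tickets skew toward P0, which has a lower base rate.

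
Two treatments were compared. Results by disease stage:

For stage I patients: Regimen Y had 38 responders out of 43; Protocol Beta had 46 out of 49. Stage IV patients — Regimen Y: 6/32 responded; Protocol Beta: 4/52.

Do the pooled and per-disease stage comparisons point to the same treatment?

No

Stage I: Regimen Y 38/43 = 88.4%, Protocol Beta 46/49 = 93.9% → Protocol Beta
Stage IV: Regimen Y 6/32 = 18.8%, Protocol Beta 4/52 = 7.7% → Regimen Y
Overall: Regimen Y 44/75 = 58.7%, Protocol Beta 50/101 = 49.5% → Regimen Y
Neither sweeps: Regimen Y wins 1 of 2 groups, Protocol Beta wins 1. Regimen Y wins overall but not every group — no Simpson reversal.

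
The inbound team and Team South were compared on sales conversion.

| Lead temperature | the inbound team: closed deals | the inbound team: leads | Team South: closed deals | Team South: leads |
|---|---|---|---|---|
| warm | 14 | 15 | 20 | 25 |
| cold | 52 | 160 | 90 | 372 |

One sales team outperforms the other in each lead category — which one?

Warm: the inbound team 14/15 = 93.3%, Team South 20/25 = 80.0% → the inbound team
Cold: the inbound team 52/160 = 32.5%, Team South 90/372 = 24.2% → the inbound team
The inbound team has the higher rate in both groups.

the inbound team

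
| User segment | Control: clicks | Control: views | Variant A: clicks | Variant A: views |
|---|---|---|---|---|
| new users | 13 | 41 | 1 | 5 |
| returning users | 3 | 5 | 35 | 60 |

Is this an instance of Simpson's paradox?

New users: Control 13/41 = 31.7%, Variant A 1/5 = 20.0% → Control
Returning users: Control 3/5 = 60.0%, Variant A 35/60 = 58.3% → Control
Overall: Control 16/46 = 34.8%, Variant A 36/65 = 55.4% → Variant A
Control wins each user group but Variant A wins overall — the comparison reverses. Control's views skew toward new users, which has a lower base rate.

Yes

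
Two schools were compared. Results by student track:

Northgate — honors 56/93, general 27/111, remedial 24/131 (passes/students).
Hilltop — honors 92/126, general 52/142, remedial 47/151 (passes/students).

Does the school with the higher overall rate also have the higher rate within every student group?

Honors: Northgate 56/93 = 60.2%, Hilltop 92/126 = 73.0% → Hilltop
General: Northgate 27/111 = 24.3%, Hilltop 52/142 = 36.6% → Hilltop
Remedial: Northgate 24/131 = 18.3%, Hilltop 47/151 = 31.1% → Hilltop
Overall: Northgate 107/335 = 31.9%, Hilltop 191/419 = 45.6% → Hilltop
Hilltop wins overall and in every student group — no reversal.

Yes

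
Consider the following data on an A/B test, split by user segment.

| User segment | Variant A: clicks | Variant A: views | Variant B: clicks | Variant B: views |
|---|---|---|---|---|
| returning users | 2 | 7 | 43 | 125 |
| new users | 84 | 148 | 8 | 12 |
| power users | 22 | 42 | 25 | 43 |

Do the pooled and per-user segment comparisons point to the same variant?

No

Returning users: Variant A 2/7 = 28.6%, Variant B 43/125 = 34.4% → Variant B
New users: Variant A 84/148 = 56.8%, Variant B 8/12 = 66.7% → Variant B
Power users: Variant A 22/42 = 52.4%, Variant B 25/43 = 58.1% → Variant B
Overall: Variant A 108/197 = 54.8%, Variant B 76/180 = 42.2% → Variant A
Variant B wins each user group but Variant A wins overall — the comparison reverses. Variant B's views skew toward returning users, which has a lower base rate.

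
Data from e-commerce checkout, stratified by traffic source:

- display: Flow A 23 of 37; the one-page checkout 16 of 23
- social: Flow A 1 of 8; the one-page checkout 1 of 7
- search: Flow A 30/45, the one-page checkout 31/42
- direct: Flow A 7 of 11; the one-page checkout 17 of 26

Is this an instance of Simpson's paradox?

Display: Flow A 23/37 = 62.2%, the one-page checkout 16/23 = 69.6% → the one-page checkout
Social: Flow A 1/8 = 12.5%, the one-page checkout 1/7 = 14.3% → the one-page checkout
Search: Flow A 30/45 = 66.7%, the one-page checkout 31/42 = 73.8% → the one-page checkout
Direct: Flow A 7/11 = 63.6%, the one-page checkout 17/26 = 65.4% → the one-page checkout
Overall: Flow A 61/101 = 60.4%, the one-page checkout 65/98 = 66.3% → the one-page checkout
The one-page checkout wins overall and in every traffic group — no reversal.

No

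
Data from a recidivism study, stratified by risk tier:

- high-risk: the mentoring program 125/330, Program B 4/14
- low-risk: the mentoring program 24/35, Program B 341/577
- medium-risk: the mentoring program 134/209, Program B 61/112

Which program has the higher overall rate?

Program B

High-risk: the mentoring program 125/330 = 37.9%, Program B 4/14 = 28.6% → the mentoring program
Low-risk: the mentoring program 24/35 = 68.6%, Program B 341/577 = 59.1% → the mentoring program
Medium-risk: the mentoring program 134/209 = 64.1%, Program B 61/112 = 54.5% → the mentoring program
Overall: the mentoring program 283/574 = 49.3%, Program B 406/703 = 57.8% → Program B
(The mentoring program wins every risk group but Program B wins overall — the mentoring program's participants skew toward the low-rate high-risk group.)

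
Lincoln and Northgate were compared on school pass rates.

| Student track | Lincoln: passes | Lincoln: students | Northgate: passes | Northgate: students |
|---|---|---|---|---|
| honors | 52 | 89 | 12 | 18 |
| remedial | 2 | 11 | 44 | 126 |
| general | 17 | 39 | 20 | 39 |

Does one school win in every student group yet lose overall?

Honors: Lincoln 52/89 = 58.4%, Northgate 12/18 = 66.7% → Northgate
Remedial: Lincoln 2/11 = 18.2%, Northgate 44/126 = 34.9% → Northgate
General: Lincoln 17/39 = 43.6%, Northgate 20/39 = 51.3% → Northgate
Overall: Lincoln 71/139 = 51.1%, Northgate 76/183 = 41.5% → Lincoln
Northgate wins each student group but Lincoln wins overall — the comparison reverses. Northgate's students skew toward remedial, which has a lower base rate.

Yes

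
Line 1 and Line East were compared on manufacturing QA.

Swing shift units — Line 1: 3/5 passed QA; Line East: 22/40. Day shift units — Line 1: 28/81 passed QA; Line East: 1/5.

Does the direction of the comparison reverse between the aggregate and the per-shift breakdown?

Swing shift: Line 1 3/5 = 60.0%, Line East 22/40 = 55.0% → Line 1
Day shift: Line 1 28/81 = 34.6%, Line East 1/5 = 20.0% → Line 1
Overall: Line 1 31/86 = 36.0%, Line East 23/45 = 51.1% → Line East
Line 1 wins each shift group but Line East wins overall — the comparison reverses. Line 1's units skew toward day shift, which has a lower base rate.

Yes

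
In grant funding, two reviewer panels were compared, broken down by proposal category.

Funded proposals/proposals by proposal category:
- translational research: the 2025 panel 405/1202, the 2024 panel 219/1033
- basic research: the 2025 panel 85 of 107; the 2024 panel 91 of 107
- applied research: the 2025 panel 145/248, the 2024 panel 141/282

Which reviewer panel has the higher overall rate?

Translational research: the 2025 panel 405/1202 = 33.7%, the 2024 panel 219/1033 = 21.2% → the 2025 panel
Basic research: the 2025 panel 85/107 = 79.4%, the 2024 panel 91/107 = 85.0% → the 2024 panel
Applied research: the 2025 panel 145/248 = 58.5%, the 2024 panel 141/282 = 50.0% → the 2025 panel
Overall: the 2025 panel 635/1557 = 40.8%, the 2024 panel 451/1422 = 31.7% → the 2025 panel
(Neither sweeps every proposal group, but the 2025 panel has the higher pooled rate.)

the 2025 panel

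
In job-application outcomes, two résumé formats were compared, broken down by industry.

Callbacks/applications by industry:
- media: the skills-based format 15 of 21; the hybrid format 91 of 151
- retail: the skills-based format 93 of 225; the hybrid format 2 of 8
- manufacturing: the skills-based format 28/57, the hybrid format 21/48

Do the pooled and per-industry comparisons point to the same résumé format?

No

Media: the skills-based format 15/21 = 71.4%, the hybrid format 91/151 = 60.3% → the skills-based format
Retail: the skills-based format 93/225 = 41.3%, the hybrid format 2/8 = 25.0% → the skills-based format
Manufacturing: the skills-based format 28/57 = 49.1%, the hybrid format 21/48 = 43.8% → the skills-based format
Overall: the skills-based format 136/303 = 44.9%, the hybrid format 114/207 = 55.1% → the hybrid format
The skills-based format wins each industry group but the hybrid format wins overall — the comparison reverses. The skills-based format's applications skew toward retail, which has a lower base rate.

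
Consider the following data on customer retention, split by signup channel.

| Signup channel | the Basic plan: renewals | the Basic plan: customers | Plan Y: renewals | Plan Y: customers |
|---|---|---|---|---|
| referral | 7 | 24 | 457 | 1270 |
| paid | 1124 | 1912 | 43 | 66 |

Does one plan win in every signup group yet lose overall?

Yes

Referral: the Basic plan 7/24 = 29.2%, Plan Y 457/1270 = 36.0% → Plan Y
Paid: the Basic plan 1124/1912 = 58.8%, Plan Y 43/66 = 65.2% → Plan Y
Overall: the Basic plan 1131/1936 = 58.4%, Plan Y 500/1336 = 37.4% → the Basic plan
Plan Y wins each signup group but the Basic plan wins overall — the comparison reverses. Plan Y's customers skew toward referral, which has a lower base rate.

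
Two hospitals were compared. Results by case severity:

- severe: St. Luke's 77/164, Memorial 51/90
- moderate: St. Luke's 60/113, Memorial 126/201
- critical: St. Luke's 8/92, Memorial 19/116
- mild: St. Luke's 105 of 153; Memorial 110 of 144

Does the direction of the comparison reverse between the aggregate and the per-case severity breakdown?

Severe: St. Luke's 77/164 = 47.0%, Memorial 51/90 = 56.7% → Memorial
Moderate: St. Luke's 60/113 = 53.1%, Memorial 126/201 = 62.7% → Memorial
Critical: St. Luke's 8/92 = 8.7%, Memorial 19/116 = 16.4% → Memorial
Mild: St. Luke's 105/153 = 68.6%, Memorial 110/144 = 76.4% → Memorial
Overall: St. Luke's 250/522 = 47.9%, Memorial 306/551 = 55.5% → Memorial
Memorial wins overall and in every case group — no reversal.

No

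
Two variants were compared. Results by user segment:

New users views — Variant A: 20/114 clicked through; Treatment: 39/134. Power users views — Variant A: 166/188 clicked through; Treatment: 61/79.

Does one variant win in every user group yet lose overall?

New users: Variant A 20/114 = 17.5%, Treatment 39/134 = 29.1% → Treatment
Power users: Variant A 166/188 = 88.3%, Treatment 61/79 = 77.2% → Variant A
Overall: Variant A 186/302 = 61.6%, Treatment 100/213 = 46.9% → Variant A
Neither sweeps: Variant A wins 1 of 2 groups, Treatment wins 1. Variant A wins overall but not every group — no Simpson reversal.

No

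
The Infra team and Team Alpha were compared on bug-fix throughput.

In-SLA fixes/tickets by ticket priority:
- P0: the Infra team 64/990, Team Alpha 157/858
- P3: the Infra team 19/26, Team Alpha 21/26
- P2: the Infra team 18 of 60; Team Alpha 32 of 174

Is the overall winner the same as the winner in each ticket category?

No

P0: the Infra team 64/990 = 6.5%, Team Alpha 157/858 = 18.3% → Team Alpha
P3: the Infra team 19/26 = 73.1%, Team Alpha 21/26 = 80.8% → Team Alpha
P2: the Infra team 18/60 = 30.0%, Team Alpha 32/174 = 18.4% → the Infra team
Overall: the Infra team 101/1076 = 9.4%, Team Alpha 210/1058 = 19.8% → Team Alpha
Neither sweeps: the Infra team wins 1 of 3 groups, Team Alpha wins 2. Team Alpha wins overall but not every group — no Simpson reversal.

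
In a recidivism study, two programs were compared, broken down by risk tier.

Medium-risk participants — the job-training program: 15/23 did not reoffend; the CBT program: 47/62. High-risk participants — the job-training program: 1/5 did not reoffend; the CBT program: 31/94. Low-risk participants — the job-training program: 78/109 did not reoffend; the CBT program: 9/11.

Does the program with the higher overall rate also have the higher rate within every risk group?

No

Medium-risk: the job-training program 15/23 = 65.2%, the CBT program 47/62 = 75.8% → the CBT program
High-risk: the job-training program 1/5 = 20.0%, the CBT program 31/94 = 33.0% → the CBT program
Low-risk: the job-training program 78/109 = 71.6%, the CBT program 9/11 = 81.8% → the CBT program
Overall: the job-training program 94/137 = 68.6%, the CBT program 87/167 = 52.1% → the job-training program
The CBT program wins each risk group but the job-training program wins overall — the comparison reverses. The CBT program's participants skew toward high-risk, which has a lower base rate.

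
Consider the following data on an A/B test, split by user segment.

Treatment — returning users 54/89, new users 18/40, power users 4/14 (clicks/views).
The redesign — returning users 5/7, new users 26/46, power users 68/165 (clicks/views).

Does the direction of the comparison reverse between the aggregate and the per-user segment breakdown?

Yes

Returning users: Treatment 54/89 = 60.7%, the redesign 5/7 = 71.4% → the redesign
New users: Treatment 18/40 = 45.0%, the redesign 26/46 = 56.5% → the redesign
Power users: Treatment 4/14 = 28.6%, the redesign 68/165 = 41.2% → the redesign
Overall: Treatment 76/143 = 53.1%, the redesign 99/218 = 45.4% → Treatment
The redesign wins each user group but Treatment wins overall — the comparison reverses. The redesign's views skew toward power users, which has a lower base rate.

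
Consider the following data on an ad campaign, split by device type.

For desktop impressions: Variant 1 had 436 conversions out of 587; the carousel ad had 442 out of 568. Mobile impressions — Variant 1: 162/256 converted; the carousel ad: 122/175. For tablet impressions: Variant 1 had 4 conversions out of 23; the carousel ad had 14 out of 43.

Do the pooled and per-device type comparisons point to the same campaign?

Desktop: Variant 1 436/587 = 74.3%, the carousel ad 442/568 = 77.8% → the carousel ad
Mobile: Variant 1 162/256 = 63.3%, the carousel ad 122/175 = 69.7% → the carousel ad
Tablet: Variant 1 4/23 = 17.4%, the carousel ad 14/43 = 32.6% → the carousel ad
Overall: Variant 1 602/866 = 69.5%, the carousel ad 578/786 = 73.5% → the carousel ad
The carousel ad wins overall and in every device group — no reversal.

Yes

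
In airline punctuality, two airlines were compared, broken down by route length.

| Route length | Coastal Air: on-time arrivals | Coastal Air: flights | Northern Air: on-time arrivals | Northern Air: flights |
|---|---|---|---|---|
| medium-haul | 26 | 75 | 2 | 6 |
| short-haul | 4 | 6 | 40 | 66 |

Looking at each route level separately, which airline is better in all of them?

Coastal Air

Medium-haul: Coastal Air 26/75 = 34.7%, Northern Air 2/6 = 33.3% → Coastal Air
Short-haul: Coastal Air 4/6 = 66.7%, Northern Air 40/66 = 60.6% → Coastal Air
Coastal Air has the higher rate in both groups.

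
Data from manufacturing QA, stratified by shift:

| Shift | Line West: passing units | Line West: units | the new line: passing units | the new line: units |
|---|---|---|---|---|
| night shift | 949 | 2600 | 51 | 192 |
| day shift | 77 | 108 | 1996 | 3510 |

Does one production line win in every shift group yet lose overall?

Night shift: Line West 949/2600 = 36.5%, the new line 51/192 = 26.6% → Line West
Day shift: Line West 77/108 = 71.3%, the new line 1996/3510 = 56.9% → Line West
Overall: Line West 1026/2708 = 37.9%, the new line 2047/3702 = 55.3% → the new line
Line West wins each shift group but the new line wins overall — the comparison reverses. Line West's units skew toward night shift, which has a lower base rate.

Yes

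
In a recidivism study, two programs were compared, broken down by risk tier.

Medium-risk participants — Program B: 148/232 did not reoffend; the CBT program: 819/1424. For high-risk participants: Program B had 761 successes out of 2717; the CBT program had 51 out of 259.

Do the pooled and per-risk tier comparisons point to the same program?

Medium-risk: Program B 148/232 = 63.8%, the CBT program 819/1424 = 57.5% → Program B
High-risk: Program B 761/2717 = 28.0%, the CBT program 51/259 = 19.7% → Program B
Overall: Program B 909/2949 = 30.8%, the CBT program 870/1683 = 51.7% → the CBT program
Program B wins each risk group but the CBT program wins overall — the comparison reverses. Program B's participants skew toward high-risk, which has a lower base rate.

No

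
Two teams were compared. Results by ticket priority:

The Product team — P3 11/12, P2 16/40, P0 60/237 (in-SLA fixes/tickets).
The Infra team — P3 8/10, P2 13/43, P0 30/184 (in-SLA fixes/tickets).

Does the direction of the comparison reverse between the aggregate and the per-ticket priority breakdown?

P3: the Product team 11/12 = 91.7%, the Infra team 8/10 = 80.0% → the Product team
P2: the Product team 16/40 = 40.0%, the Infra team 13/43 = 30.2% → the Product team
P0: the Product team 60/237 = 25.3%, the Infra team 30/184 = 16.3% → the Product team
Overall: the Product team 87/289 = 30.1%, the Infra team 51/237 = 21.5% → the Product team
The Product team wins overall and in every ticket group — no reversal.

No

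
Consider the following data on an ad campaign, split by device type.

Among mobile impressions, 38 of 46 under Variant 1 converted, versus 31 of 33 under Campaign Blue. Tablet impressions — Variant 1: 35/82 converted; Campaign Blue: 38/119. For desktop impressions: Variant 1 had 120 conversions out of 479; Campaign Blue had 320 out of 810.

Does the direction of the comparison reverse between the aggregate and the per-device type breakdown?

Mobile: Variant 1 38/46 = 82.6%, Campaign Blue 31/33 = 93.9% → Campaign Blue
Tablet: Variant 1 35/82 = 42.7%, Campaign Blue 38/119 = 31.9% → Variant 1
Desktop: Variant 1 120/479 = 25.1%, Campaign Blue 320/810 = 39.5% → Campaign Blue
Overall: Variant 1 193/607 = 31.8%, Campaign Blue 389/962 = 40.4% → Campaign Blue
Neither sweeps: Variant 1 wins 1 of 3 groups, Campaign Blue wins 2. Campaign Blue wins overall but not every group — no Simpson reversal.

No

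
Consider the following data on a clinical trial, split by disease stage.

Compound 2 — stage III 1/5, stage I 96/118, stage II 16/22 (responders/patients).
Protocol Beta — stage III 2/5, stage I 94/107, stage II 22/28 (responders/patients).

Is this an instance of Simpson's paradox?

Stage III: Compound 2 1/5 = 20.0%, Protocol Beta 2/5 = 40.0% → Protocol Beta
Stage I: Compound 2 96/118 = 81.4%, Protocol Beta 94/107 = 87.9% → Protocol Beta
Stage II: Compound 2 16/22 = 72.7%, Protocol Beta 22/28 = 78.6% → Protocol Beta
Overall: Compound 2 113/145 = 77.9%, Protocol Beta 118/140 = 84.3% → Protocol Beta
Protocol Beta wins overall and in every disease group — no reversal.

No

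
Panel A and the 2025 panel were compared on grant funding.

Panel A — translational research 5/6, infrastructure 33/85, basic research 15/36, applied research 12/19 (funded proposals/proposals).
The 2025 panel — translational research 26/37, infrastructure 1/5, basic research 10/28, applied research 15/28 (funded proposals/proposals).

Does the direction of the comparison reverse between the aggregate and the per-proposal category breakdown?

Translational research: Panel A 5/6 = 83.3%, the 2025 panel 26/37 = 70.3% → Panel A
Infrastructure: Panel A 33/85 = 38.8%, the 2025 panel 1/5 = 20.0% → Panel A
Basic research: Panel A 15/36 = 41.7%, the 2025 panel 10/28 = 35.7% → Panel A
Applied research: Panel A 12/19 = 63.2%, the 2025 panel 15/28 = 53.6% → Panel A
Overall: Panel A 65/146 = 44.5%, the 2025 panel 52/98 = 53.1% → the 2025 panel
Panel A wins each proposal group but the 2025 panel wins overall — the comparison reverses. Panel A's proposals skew toward infrastructure, which has a lower base rate.

Yes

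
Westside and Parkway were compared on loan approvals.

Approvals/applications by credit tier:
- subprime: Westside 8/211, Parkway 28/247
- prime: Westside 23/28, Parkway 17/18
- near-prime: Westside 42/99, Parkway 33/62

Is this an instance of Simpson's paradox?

Subprime: Westside 8/211 = 3.8%, Parkway 28/247 = 11.3% → Parkway
Prime: Westside 23/28 = 82.1%, Parkway 17/18 = 94.4% → Parkway
Near-prime: Westside 42/99 = 42.4%, Parkway 33/62 = 53.2% → Parkway
Overall: Westside 73/338 = 21.6%, Parkway 78/327 = 23.9% → Parkway
Parkway wins overall and in every credit group — no reversal.

No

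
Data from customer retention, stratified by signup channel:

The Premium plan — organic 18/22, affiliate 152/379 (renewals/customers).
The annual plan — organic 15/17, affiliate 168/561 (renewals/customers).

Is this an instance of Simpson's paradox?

No

Organic: the Premium plan 18/22 = 81.8%, the annual plan 15/17 = 88.2% → the annual plan
Affiliate: the Premium plan 152/379 = 40.1%, the annual plan 168/561 = 29.9% → the Premium plan
Overall: the Premium plan 170/401 = 42.4%, the annual plan 183/578 = 31.7% → the Premium plan
Neither sweeps: the Premium plan wins 1 of 2 groups, the annual plan wins 1. The Premium plan wins overall but not every group — no Simpson reversal.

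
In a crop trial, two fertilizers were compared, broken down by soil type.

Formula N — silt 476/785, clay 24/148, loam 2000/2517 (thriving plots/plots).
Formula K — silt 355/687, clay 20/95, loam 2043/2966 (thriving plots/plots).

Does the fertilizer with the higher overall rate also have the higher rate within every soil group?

No

Silt: Formula N 476/785 = 60.6%, Formula K 355/687 = 51.7% → Formula N
Clay: Formula N 24/148 = 16.2%, Formula K 20/95 = 21.1% → Formula K
Loam: Formula N 2000/2517 = 79.5%, Formula K 2043/2966 = 68.9% → Formula N
Overall: Formula N 2500/3450 = 72.5%, Formula K 2418/3748 = 64.5% → Formula N
Neither sweeps: Formula N wins 2 of 3 groups, Formula K wins 1. Formula N wins overall but not every group — no Simpson reversal.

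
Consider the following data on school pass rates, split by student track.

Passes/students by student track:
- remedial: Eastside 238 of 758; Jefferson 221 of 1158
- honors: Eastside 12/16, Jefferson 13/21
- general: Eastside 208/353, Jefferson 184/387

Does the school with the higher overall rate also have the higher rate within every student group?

Remedial: Eastside 238/758 = 31.4%, Jefferson 221/1158 = 19.1% → Eastside
Honors: Eastside 12/16 = 75.0%, Jefferson 13/21 = 61.9% → Eastside
General: Eastside 208/353 = 58.9%, Jefferson 184/387 = 47.5% → Eastside
Overall: Eastside 458/1127 = 40.6%, Jefferson 418/1566 = 26.7% → Eastside
Eastside wins overall and in every student group — no reversal.

Yes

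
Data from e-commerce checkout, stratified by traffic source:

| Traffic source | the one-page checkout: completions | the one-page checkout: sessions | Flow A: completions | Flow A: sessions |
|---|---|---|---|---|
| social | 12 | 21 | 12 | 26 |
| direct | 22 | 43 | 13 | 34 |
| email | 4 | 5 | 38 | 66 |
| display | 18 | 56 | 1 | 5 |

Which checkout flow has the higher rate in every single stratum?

the one-page checkout

Social: the one-page checkout 12/21 = 57.1%, Flow A 12/26 = 46.2% → the one-page checkout
Direct: the one-page checkout 22/43 = 51.2%, Flow A 13/34 = 38.2% → the one-page checkout
Email: the one-page checkout 4/5 = 80.0%, Flow A 38/66 = 57.6% → the one-page checkout
Display: the one-page checkout 18/56 = 32.1%, Flow A 1/5 = 20.0% → the one-page checkout
The one-page checkout has the higher rate in all 4 groups.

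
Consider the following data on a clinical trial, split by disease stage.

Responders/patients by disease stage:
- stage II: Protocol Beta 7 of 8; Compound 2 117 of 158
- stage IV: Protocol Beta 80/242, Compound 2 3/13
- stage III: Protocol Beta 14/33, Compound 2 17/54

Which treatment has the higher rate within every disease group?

Stage II: Protocol Beta 7/8 = 87.5%, Compound 2 117/158 = 74.1% → Protocol Beta
Stage IV: Protocol Beta 80/242 = 33.1%, Compound 2 3/13 = 23.1% → Protocol Beta
Stage III: Protocol Beta 14/33 = 42.4%, Compound 2 17/54 = 31.5% → Protocol Beta
Protocol Beta has the higher rate in all 3 groups.

Protocol Beta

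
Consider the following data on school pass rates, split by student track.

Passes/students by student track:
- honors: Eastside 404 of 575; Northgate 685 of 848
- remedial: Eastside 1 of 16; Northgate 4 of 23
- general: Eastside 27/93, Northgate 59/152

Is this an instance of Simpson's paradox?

No

Honors: Eastside 404/575 = 70.3%, Northgate 685/848 = 80.8% → Northgate
Remedial: Eastside 1/16 = 6.2%, Northgate 4/23 = 17.4% → Northgate
General: Eastside 27/93 = 29.0%, Northgate 59/152 = 38.8% → Northgate
Overall: Eastside 432/684 = 63.2%, Northgate 748/1023 = 73.1% → Northgate
Northgate wins overall and in every student group — no reversal.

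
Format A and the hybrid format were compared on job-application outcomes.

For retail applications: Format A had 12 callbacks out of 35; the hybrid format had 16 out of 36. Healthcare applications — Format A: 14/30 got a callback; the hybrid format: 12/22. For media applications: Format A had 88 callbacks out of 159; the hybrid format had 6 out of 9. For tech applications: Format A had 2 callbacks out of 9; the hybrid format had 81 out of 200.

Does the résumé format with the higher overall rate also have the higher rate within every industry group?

Retail: Format A 12/35 = 34.3%, the hybrid format 16/36 = 44.4% → the hybrid format
Healthcare: Format A 14/30 = 46.7%, the hybrid format 12/22 = 54.5% → the hybrid format
Media: Format A 88/159 = 55.3%, the hybrid format 6/9 = 66.7% → the hybrid format
Tech: Format A 2/9 = 22.2%, the hybrid format 81/200 = 40.5% → the hybrid format
Overall: Format A 116/233 = 49.8%, the hybrid format 115/267 = 43.1% → Format A
The hybrid format wins each industry group but Format A wins overall — the comparison reverses. The hybrid format's applications skew toward tech, which has a lower base rate.

No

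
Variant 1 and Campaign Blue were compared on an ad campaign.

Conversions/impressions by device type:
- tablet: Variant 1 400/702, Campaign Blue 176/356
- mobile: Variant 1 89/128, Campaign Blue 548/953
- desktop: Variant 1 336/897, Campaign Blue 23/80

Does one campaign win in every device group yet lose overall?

Tablet: Variant 1 400/702 = 57.0%, Campaign Blue 176/356 = 49.4% → Variant 1
Mobile: Variant 1 89/128 = 69.5%, Campaign Blue 548/953 = 57.5% → Variant 1
Desktop: Variant 1 336/897 = 37.5%, Campaign Blue 23/80 = 28.8% → Variant 1
Overall: Variant 1 825/1727 = 47.8%, Campaign Blue 747/1389 = 53.8% → Campaign Blue
Variant 1 wins each device group but Campaign Blue wins overall — the comparison reverses. Variant 1's impressions skew toward desktop, which has a lower base rate.

Yes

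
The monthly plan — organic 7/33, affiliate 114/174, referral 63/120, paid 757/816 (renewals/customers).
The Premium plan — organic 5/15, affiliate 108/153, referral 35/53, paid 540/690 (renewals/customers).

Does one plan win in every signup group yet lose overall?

No

Organic: the monthly plan 7/33 = 21.2%, the Premium plan 5/15 = 33.3% → the Premium plan
Affiliate: the monthly plan 114/174 = 65.5%, the Premium plan 108/153 = 70.6% → the Premium plan
Referral: the monthly plan 63/120 = 52.5%, the Premium plan 35/53 = 66.0% → the Premium plan
Paid: the monthly plan 757/816 = 92.8%, the Premium plan 540/690 = 78.3% → the monthly plan
Overall: the monthly plan 941/1143 = 82.3%, the Premium plan 688/911 = 75.5% → the monthly plan
Neither sweeps: the monthly plan wins 1 of 4 groups, the Premium plan wins 3. The monthly plan wins overall but not every group — no Simpson reversal.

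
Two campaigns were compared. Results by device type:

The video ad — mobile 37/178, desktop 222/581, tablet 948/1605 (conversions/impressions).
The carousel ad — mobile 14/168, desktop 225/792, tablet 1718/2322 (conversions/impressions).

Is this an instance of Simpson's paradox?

Mobile: the video ad 37/178 = 20.8%, the carousel ad 14/168 = 8.3% → the video ad
Desktop: the video ad 222/581 = 38.2%, the carousel ad 225/792 = 28.4% → the video ad
Tablet: the video ad 948/1605 = 59.1%, the carousel ad 1718/2322 = 74.0% → the carousel ad
Overall: the video ad 1207/2364 = 51.1%, the carousel ad 1957/3282 = 59.6% → the carousel ad
Neither sweeps: the video ad wins 2 of 3 groups, the carousel ad wins 1. The carousel ad wins overall but not every group — no Simpson reversal.

No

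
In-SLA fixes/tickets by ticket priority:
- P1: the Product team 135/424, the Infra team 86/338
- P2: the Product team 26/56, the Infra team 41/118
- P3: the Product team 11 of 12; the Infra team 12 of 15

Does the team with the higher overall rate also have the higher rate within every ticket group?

P1: the Product team 135/424 = 31.8%, the Infra team 86/338 = 25.4% → the Product team
P2: the Product team 26/56 = 46.4%, the Infra team 41/118 = 34.7% → the Product team
P3: the Product team 11/12 = 91.7%, the Infra team 12/15 = 80.0% → the Product team
Overall: the Product team 172/492 = 35.0%, the Infra team 139/471 = 29.5% → the Product team
The Product team wins overall and in every ticket group — no reversal.

Yes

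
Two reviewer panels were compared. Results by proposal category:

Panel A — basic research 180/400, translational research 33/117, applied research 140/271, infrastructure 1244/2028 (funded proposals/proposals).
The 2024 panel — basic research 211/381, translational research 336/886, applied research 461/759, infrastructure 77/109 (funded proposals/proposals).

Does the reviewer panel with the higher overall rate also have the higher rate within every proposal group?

No

Basic research: Panel A 180/400 = 45.0%, the 2024 panel 211/381 = 55.4% → the 2024 panel
Translational research: Panel A 33/117 = 28.2%, the 2024 panel 336/886 = 37.9% → the 2024 panel
Applied research: Panel A 140/271 = 51.7%, the 2024 panel 461/759 = 60.7% → the 2024 panel
Infrastructure: Panel A 1244/2028 = 61.3%, the 2024 panel 77/109 = 70.6% → the 2024 panel
Overall: Panel A 1597/2816 = 56.7%, the 2024 panel 1085/2135 = 50.8% → Panel A
The 2024 panel wins each proposal group but Panel A wins overall — the comparison reverses. The 2024 panel's proposals skew toward translational research, which has a lower base rate.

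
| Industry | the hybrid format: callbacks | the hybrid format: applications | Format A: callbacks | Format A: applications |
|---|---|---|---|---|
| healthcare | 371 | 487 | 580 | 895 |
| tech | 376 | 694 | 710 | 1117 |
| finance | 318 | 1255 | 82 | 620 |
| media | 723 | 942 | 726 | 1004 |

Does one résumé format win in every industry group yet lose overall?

Healthcare: the hybrid format 371/487 = 76.2%, Format A 580/895 = 64.8% → the hybrid format
Tech: the hybrid format 376/694 = 54.2%, Format A 710/1117 = 63.6% → Format A
Finance: the hybrid format 318/1255 = 25.3%, Format A 82/620 = 13.2% → the hybrid format
Media: the hybrid format 723/942 = 76.8%, Format A 726/1004 = 72.3% → the hybrid format
Overall: the hybrid format 1788/3378 = 52.9%, Format A 2098/3636 = 57.7% → Format A
Neither sweeps: the hybrid format wins 3 of 4 groups, Format A wins 1. Format A wins overall but not every group — no Simpson reversal.

No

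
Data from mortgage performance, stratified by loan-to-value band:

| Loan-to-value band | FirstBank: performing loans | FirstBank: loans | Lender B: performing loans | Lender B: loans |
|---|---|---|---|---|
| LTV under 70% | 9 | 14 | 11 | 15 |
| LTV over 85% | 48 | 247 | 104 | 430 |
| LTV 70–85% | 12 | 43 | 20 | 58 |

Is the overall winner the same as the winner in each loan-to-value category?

Yes

LTV under 70%: FirstBank 9/14 = 64.3%, Lender B 11/15 = 73.3% → Lender B
LTV over 85%: FirstBank 48/247 = 19.4%, Lender B 104/430 = 24.2% → Lender B
LTV 70–85%: FirstBank 12/43 = 27.9%, Lender B 20/58 = 34.5% → Lender B
Overall: FirstBank 69/304 = 22.7%, Lender B 135/503 = 26.8% → Lender B
Lender B wins overall and in every loan-to-value group — no reversal.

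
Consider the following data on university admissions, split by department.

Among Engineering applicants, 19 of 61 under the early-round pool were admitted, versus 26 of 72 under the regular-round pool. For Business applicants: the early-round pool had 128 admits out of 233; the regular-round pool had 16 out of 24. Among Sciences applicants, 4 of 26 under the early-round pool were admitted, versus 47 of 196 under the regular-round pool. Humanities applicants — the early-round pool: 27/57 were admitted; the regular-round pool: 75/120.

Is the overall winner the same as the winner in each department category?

Engineering: the early-round pool 19/61 = 31.1%, the regular-round pool 26/72 = 36.1% → the regular-round pool
Business: the early-round pool 128/233 = 54.9%, the regular-round pool 16/24 = 66.7% → the regular-round pool
Sciences: the early-round pool 4/26 = 15.4%, the regular-round pool 47/196 = 24.0% → the regular-round pool
Humanities: the early-round pool 27/57 = 47.4%, the regular-round pool 75/120 = 62.5% → the regular-round pool
Overall: the early-round pool 178/377 = 47.2%, the regular-round pool 164/412 = 39.8% → the early-round pool
The regular-round pool wins each department group but the early-round pool wins overall — the comparison reverses. The regular-round pool's applicants skew toward Sciences, which has a lower base rate.

No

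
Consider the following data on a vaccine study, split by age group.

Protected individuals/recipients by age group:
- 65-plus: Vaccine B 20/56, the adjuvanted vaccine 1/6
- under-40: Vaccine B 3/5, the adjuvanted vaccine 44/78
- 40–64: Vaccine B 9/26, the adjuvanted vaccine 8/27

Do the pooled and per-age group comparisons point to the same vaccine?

65-plus: Vaccine B 20/56 = 35.7%, the adjuvanted vaccine 1/6 = 16.7% → Vaccine B
Under-40: Vaccine B 3/5 = 60.0%, the adjuvanted vaccine 44/78 = 56.4% → Vaccine B
40–64: Vaccine B 9/26 = 34.6%, the adjuvanted vaccine 8/27 = 29.6% → Vaccine B
Overall: Vaccine B 32/87 = 36.8%, the adjuvanted vaccine 53/111 = 47.7% → the adjuvanted vaccine
Vaccine B wins each age group but the adjuvanted vaccine wins overall — the comparison reverses. Vaccine B's recipients skew toward 65-plus, which has a lower base rate.

No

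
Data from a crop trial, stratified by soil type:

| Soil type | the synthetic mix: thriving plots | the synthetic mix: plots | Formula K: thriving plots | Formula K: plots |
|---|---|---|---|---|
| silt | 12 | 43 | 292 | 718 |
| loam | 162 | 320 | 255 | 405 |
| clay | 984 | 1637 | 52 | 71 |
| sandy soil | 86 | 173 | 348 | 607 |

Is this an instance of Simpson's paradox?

Silt: the synthetic mix 12/43 = 27.9%, Formula K 292/718 = 40.7% → Formula K
Loam: the synthetic mix 162/320 = 50.6%, Formula K 255/405 = 63.0% → Formula K
Clay: the synthetic mix 984/1637 = 60.1%, Formula K 52/71 = 73.2% → Formula K
Sandy soil: the synthetic mix 86/173 = 49.7%, Formula K 348/607 = 57.3% → Formula K
Overall: the synthetic mix 1244/2173 = 57.2%, Formula K 947/1801 = 52.6% → the synthetic mix
Formula K wins each soil group but the synthetic mix wins overall — the comparison reverses. Formula K's plots skew toward silt, which has a lower base rate.

Yes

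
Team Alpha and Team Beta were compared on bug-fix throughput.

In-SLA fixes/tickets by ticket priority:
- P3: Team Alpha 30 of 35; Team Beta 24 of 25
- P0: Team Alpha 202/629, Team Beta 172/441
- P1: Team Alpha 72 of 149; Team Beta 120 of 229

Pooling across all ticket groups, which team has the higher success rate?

P3: Team Alpha 30/35 = 85.7%, Team Beta 24/25 = 96.0% → Team Beta
P0: Team Alpha 202/629 = 32.1%, Team Beta 172/441 = 39.0% → Team Beta
P1: Team Alpha 72/149 = 48.3%, Team Beta 120/229 = 52.4% → Team Beta
Overall: Team Alpha 304/813 = 37.4%, Team Beta 316/695 = 45.5% → Team Beta

Team Beta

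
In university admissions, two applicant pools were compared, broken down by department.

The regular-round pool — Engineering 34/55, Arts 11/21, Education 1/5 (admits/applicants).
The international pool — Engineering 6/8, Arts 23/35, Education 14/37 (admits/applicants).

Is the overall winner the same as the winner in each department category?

No

Engineering: the regular-round pool 34/55 = 61.8%, the international pool 6/8 = 75.0% → the international pool
Arts: the regular-round pool 11/21 = 52.4%, the international pool 23/35 = 65.7% → the international pool
Education: the regular-round pool 1/5 = 20.0%, the international pool 14/37 = 37.8% → the international pool
Overall: the regular-round pool 46/81 = 56.8%, the international pool 43/80 = 53.8% → the regular-round pool
The international pool wins each department group but the regular-round pool wins overall — the comparison reverses. The international pool's applicants skew toward Education, which has a lower base rate.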